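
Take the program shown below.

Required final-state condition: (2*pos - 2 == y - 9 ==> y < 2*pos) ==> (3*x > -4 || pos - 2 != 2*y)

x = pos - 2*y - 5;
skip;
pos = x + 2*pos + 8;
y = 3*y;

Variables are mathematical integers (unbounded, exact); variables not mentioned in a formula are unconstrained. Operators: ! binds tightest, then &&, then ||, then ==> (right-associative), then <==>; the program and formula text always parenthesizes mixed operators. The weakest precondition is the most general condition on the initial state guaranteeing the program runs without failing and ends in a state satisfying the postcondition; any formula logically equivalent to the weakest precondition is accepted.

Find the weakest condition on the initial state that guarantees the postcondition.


Working backward. After the program, the postcondition (2*pos - 2 == y - 9 ==> y < 2*pos) ==> (3*x > -4 || pos - 2 != 2*y) must hold; in canonical form it is (2*pos == y - 7 ==> y < 2*pos) ==> (3*x > -4 || pos != 2*y + 2).
Before y := 3*y: (2*pos == 3*y - 7 ==> 3*y < 2*pos) ==> (3*x > -4 || pos != 6*y + 2)
Before pos := x + 2*pos + 8: (4*pos + 2*x == 3*y - 23 ==> 3*y < 4*pos + 2*x + 16) ==> (3*x > -4 || 2*pos + x != 6*y - 6)
Before skip: (4*pos + 2*x == 3*y - 23 ==> 3*y < 4*pos + 2*x + 16) ==> (3*x > -4 || 2*pos + x != 6*y - 6)
Before x := pos - 2*y - 5: (6*pos == 7*y - 13 ==> 7*y < 6*pos + 6) ==> (3*pos > 6*y + 11 || 3*pos != 8*y - 1)
Answer: WP = (6*pos == 7*y - 13 ==> 7*y < 6*pos + 6) ==> (3*pos > 6*y + 11 || 3*pos != 8*y - 1)


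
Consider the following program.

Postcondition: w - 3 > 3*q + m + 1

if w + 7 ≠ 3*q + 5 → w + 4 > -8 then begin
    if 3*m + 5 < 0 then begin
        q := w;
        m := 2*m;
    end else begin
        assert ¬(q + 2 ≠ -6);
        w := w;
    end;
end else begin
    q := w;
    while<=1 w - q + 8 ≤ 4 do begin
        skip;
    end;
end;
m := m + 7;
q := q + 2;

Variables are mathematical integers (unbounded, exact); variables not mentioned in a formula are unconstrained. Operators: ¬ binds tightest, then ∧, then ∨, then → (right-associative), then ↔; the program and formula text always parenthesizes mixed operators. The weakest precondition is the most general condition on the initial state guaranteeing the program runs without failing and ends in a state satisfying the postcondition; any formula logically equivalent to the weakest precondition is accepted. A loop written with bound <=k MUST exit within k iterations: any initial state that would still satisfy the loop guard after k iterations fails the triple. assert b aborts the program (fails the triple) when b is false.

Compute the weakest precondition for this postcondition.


Working backward. After the program, the postcondition w - 3 > 3*q + m + 1 must hold; in canonical form it is w > m + 3*q + 4.
Before q := q + 2: w > m + 3*q + 10
Before m := m + 7: w > m + 3*q + 17
Then branch requires (3*m < -5 → 2*m + 2*w < -17) ∧ ((¬(3*m < -5)) → ((¬(q ≠ -8)) ∧ w > m + 3*q + 17)); else branch requires m + 2*w < -17.
Before the if: ((w ≠ 3*q - 2 → w > -12) → ((3*m < -5 → 2*m + 2*w < -17) ∧ ((¬(3*m < -5)) → ((¬(q ≠ -8)) ∧ w > m + 3*q + 17)))) ∧ ((¬(w ≠ 3*q - 2 → w > -12)) → m + 2*w < -17)
Answer: WP = ((w ≠ 3*q - 2 → w > -12) → ((3*m < -5 → 2*m + 2*w < -17) ∧ ((¬(3*m < -5)) → ((¬(q ≠ -8)) ∧ w > m + 3*q + 17)))) ∧ ((¬(w ≠ 3*q - 2 → w > -12)) → m + 2*w < -17)


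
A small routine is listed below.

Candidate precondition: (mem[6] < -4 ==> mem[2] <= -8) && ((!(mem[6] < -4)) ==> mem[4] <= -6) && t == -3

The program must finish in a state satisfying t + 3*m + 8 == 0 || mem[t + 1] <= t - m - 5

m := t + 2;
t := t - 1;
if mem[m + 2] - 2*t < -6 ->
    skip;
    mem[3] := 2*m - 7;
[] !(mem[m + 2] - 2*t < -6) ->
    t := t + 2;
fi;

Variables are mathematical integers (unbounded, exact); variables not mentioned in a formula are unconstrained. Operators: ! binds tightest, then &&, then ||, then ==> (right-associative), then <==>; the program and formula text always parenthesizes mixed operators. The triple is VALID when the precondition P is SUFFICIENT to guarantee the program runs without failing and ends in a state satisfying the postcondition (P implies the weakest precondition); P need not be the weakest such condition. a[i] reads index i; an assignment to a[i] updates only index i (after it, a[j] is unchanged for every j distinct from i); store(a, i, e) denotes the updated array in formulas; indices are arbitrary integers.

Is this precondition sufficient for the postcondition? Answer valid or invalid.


Working backward. After the program, the postcondition t + 3*m + 8 == 0 || mem[t + 1] <= t - m - 5 must hold; in canonical form it is 3*m + t == -8 || mem[t + 1] + m <= t - 5.
Then branch requires 3*m + t == -8 || store(mem, 3, 2*m - 7)[t + 1] + m <= t - 5; else branch requires 3*m + t == -10 || mem[t + 3] + m <= t - 3.
Before the if: (mem[m + 2] < 2*t - 6 ==> (3*m + t == -8 || store(mem, 3, 2*m - 7)[t + 1] + m <= t - 5)) && ((!(mem[m + 2] < 2*t - 6)) ==> (3*m + t == -10 || mem[t + 3] + m <= t - 3))
Before t := t - 1: (mem[m + 2] < 2*t - 8 ==> (3*m + t == -7 || store(mem, 3, 2*m - 7)[t] + m <= t - 6)) && ((!(mem[m + 2] < 2*t - 8)) ==> (3*m + t == -9 || mem[t + 2] + m <= t - 4))
Before m := t + 2: (mem[t + 4] < 2*t - 8 ==> (4*t == -13 || store(mem, 3, 2*t - 3)[t] <= -8)) && ((!(mem[t + 4] < 2*t - 8)) ==> (4*t == -15 || mem[t + 2] <= -6))
The weakest precondition is (mem[t + 4] < 2*t - 8 ==> (4*t == -13 || store(mem, 3, 2*t - 3)[t] <= -8)) && ((!(mem[t + 4] < 2*t - 8)) ==> (4*t == -15 || mem[t + 2] <= -6)).
Check whether (mem[6] < -4 ==> mem[2] <= -8) && ((!(mem[6] < -4)) ==> mem[4] <= -6) && t == -3 implies it.
Countermodel: at the initial state mem = {[-3] = 0, [-1] = 6516, [1] = -15, [2] = -8, [3] = -15, [4] = -15, [6] = -5, elsewhere -15}, t = -3, the precondition holds but the weakest precondition fails.
Answer: invalid


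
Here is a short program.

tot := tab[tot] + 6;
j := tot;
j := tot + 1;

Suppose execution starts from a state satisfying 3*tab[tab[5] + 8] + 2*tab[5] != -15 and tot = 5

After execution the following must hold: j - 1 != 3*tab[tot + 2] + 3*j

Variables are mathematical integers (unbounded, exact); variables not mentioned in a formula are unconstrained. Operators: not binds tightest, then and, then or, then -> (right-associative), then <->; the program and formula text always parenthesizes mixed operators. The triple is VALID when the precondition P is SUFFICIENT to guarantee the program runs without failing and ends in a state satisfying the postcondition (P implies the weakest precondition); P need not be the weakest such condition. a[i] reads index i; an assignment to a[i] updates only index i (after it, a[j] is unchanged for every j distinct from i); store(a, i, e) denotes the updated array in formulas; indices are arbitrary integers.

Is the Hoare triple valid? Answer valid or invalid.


Working backward. After the program, the postcondition j - 1 != 3*tab[tot + 2] + 3*j must hold; in canonical form it is 3*tab[tot + 2] + 2*j != -1.
Before j := tot + 1: 3*tab[tot + 2] + 2*tot != -3
Before j := tot: 3*tab[tot + 2] + 2*tot != -3
Before tot := tab[tot] + 6: 3*tab[tab[tot] + 8] + 2*tab[tot] != -15
The weakest precondition is 3*tab[tab[tot] + 8] + 2*tab[tot] != -15.
Check whether 3*tab[tab[5] + 8] + 2*tab[5] != -15 and tot = 5 implies it.
Every state satisfying the precondition satisfies the weakest precondition: the implication holds.
Answer: valid


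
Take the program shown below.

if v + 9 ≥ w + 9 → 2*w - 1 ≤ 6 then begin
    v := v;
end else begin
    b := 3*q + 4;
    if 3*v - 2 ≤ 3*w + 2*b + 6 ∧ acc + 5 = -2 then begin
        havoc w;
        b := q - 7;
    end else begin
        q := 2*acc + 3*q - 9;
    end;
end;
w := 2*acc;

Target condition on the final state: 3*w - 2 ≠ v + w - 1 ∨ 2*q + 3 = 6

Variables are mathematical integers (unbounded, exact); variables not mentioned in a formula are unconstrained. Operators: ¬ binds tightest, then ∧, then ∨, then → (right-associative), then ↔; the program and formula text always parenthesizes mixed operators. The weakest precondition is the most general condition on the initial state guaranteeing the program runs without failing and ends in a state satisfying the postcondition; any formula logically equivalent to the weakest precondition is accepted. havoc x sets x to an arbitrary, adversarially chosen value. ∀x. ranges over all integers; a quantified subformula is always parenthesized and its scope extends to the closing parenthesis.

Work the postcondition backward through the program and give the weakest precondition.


Working backward. After the program, the postcondition 3*w - 2 ≠ v + w - 1 ∨ 2*q + 3 = 6 must hold; in canonical form it is 2*w ≠ v + 1 ∨ 2*q = 3.
Before w := 2*acc: 4*acc ≠ v + 1 ∨ 2*q = 3
Then branch requires 4*acc ≠ v + 1 ∨ 2*q = 3; else branch requires ((3*v ≤ 6*q + 3*w + 16 ∧ acc = -7) → (4*acc ≠ v + 1 ∨ 2*q = 3)) ∧ ((¬(3*v ≤ 6*q + 3*w + 16 ∧ acc = -7)) → (4*acc ≠ v + 1 ∨ 4*acc + 6*q = 21)).
Before the if: ((v ≥ w → 2*w ≤ 7) → (4*acc ≠ v + 1 ∨ 2*q = 3)) ∧ ((¬(v ≥ w → 2*w ≤ 7)) → (((3*v ≤ 6*q + 3*w + 16 ∧ acc = -7) → (4*acc ≠ v + 1 ∨ 2*q = 3)) ∧ ((¬(3*v ≤ 6*q + 3*w + 16 ∧ acc = -7)) → (4*acc ≠ v + 1 ∨ 4*acc + 6*q = 21))))
Answer: WP = ((v ≥ w → 2*w ≤ 7) → (4*acc ≠ v + 1 ∨ 2*q = 3)) ∧ ((¬(v ≥ w → 2*w ≤ 7)) → (((3*v ≤ 6*q + 3*w + 16 ∧ acc = -7) → (4*acc ≠ v + 1 ∨ 2*q = 3)) ∧ ((¬(3*v ≤ 6*q + 3*w + 16 ∧ acc = -7)) → (4*acc ≠ v + 1 ∨ 4*acc + 6*q = 21))))


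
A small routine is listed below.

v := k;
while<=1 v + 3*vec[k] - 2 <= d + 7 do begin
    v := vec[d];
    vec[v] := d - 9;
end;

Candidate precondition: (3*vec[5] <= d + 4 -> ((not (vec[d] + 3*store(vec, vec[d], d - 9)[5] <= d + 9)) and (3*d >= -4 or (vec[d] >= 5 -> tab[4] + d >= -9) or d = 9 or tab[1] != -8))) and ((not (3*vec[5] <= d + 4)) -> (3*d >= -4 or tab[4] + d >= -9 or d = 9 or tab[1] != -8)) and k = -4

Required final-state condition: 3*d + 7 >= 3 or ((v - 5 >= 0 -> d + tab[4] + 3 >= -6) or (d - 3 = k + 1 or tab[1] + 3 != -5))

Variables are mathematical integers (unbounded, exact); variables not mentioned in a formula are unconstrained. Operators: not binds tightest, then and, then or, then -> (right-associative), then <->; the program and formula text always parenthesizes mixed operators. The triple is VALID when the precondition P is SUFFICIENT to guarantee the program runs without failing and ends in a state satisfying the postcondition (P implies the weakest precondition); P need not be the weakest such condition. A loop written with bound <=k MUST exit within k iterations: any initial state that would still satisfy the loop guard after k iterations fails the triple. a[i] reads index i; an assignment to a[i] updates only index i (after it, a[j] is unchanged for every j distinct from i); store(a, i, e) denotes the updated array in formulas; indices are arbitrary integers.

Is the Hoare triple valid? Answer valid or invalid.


Working backward. After the program, the postcondition 3*d + 7 >= 3 or ((v - 5 >= 0 -> d + tab[4] + 3 >= -6) or (d - 3 = k + 1 or tab[1] + 3 != -5)) must hold; in canonical form it is 3*d >= -4 or (v >= 5 -> tab[4] + d >= -9) or d = k + 4 or tab[1] != -8.
Before the loop (bound <=1), unroll the exhaustion recursion (WP_0 = exit-now case; WP_j = one more guarded iteration, up to j = 1):
  WP_0: (not (3*vec[k] + v <= d + 9)) and (3*d >= -4 or (v >= 5 -> tab[4] + d >= -9) or d = k + 4 or tab[1] != -8)
  WP_1: (3*vec[k] + v <= d + 9 -> ((not (vec[d] + 3*store(vec, vec[d], d - 9)[k] <= d + 9)) and (3*d >= -4 or (vec[d] >= 5 -> tab[4] + d >= -9) or d = k + 4 or tab[1] != -8))) and ((not (3*vec[k] + v <= d + 9)) -> (3*d >= -4 or (v >= 5 -> tab[4] + d >= -9) or d = k + 4 or tab[1] != -8))
So before the loop: (3*vec[k] + v <= d + 9 -> ((not (vec[d] + 3*store(vec, vec[d], d - 9)[k] <= d + 9)) and (3*d >= -4 or (vec[d] >= 5 -> tab[4] + d >= -9) or d = k + 4 or tab[1] != -8))) and ((not (3*vec[k] + v <= d + 9)) -> (3*d >= -4 or (v >= 5 -> tab[4] + d >= -9) or d = k + 4 or tab[1] != -8))
Before v := k: (3*vec[k] + k <= d + 9 -> ((not (vec[d] + 3*store(vec, vec[d], d - 9)[k] <= d + 9)) and (3*d >= -4 or (vec[d] >= 5 -> tab[4] + d >= -9) or d = k + 4 or tab[1] != -8))) and ((not (3*vec[k] + k <= d + 9)) -> (3*d >= -4 or (k >= 5 -> tab[4] + d >= -9) or d = k + 4 or tab[1] != -8))
The weakest precondition is (3*vec[k] + k <= d + 9 -> ((not (vec[d] + 3*store(vec, vec[d], d - 9)[k] <= d + 9)) and (3*d >= -4 or (vec[d] >= 5 -> tab[4] + d >= -9) or d = k + 4 or tab[1] != -8))) and ((not (3*vec[k] + k <= d + 9)) -> (3*d >= -4 or (k >= 5 -> tab[4] + d >= -9) or d = k + 4 or tab[1] != -8)).
Check whether (3*vec[5] <= d + 4 -> ((not (vec[d] + 3*store(vec, vec[d], d - 9)[5] <= d + 9)) and (3*d >= -4 or (vec[d] >= 5 -> tab[4] + d >= -9) or d = 9 or tab[1] != -8))) and ((not (3*vec[5] <= d + 4)) -> (3*d >= -4 or tab[4] + d >= -9 or d = 9 or tab[1] != -8)) and k = -4 implies it.
Countermodel: at the initial state d = -5, k = -4, tab = {[-5] = 10, [-4] = 10, [0] = 10, [1] = 11, [4] = 10, [5] = 10, elsewhere 10}, vec = {[-5] = 0, [-4] = -48071, [0] = 2, [1] = 2, [4] = 2, [5] = 0, elsewhere 2}, the precondition holds but the weakest precondition fails.
Answer: invalid


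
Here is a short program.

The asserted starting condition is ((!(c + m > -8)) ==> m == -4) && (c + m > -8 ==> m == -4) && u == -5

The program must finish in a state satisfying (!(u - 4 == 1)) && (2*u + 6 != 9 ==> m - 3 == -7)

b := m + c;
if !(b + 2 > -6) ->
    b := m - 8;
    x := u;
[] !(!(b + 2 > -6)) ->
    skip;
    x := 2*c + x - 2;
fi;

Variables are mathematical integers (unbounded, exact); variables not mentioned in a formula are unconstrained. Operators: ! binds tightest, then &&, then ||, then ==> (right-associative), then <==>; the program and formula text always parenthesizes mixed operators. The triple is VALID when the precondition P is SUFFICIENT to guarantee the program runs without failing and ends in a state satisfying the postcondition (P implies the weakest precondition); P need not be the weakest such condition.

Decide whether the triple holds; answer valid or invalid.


Working backward. After the program, the postcondition (!(u - 4 == 1)) && (2*u + 6 != 9 ==> m - 3 == -7) must hold; in canonical form it is (!(u == 5)) && (2*u != 3 ==> m == -4).
Then branch requires (!(u == 5)) && (2*u != 3 ==> m == -4); else branch requires (!(u == 5)) && (2*u != 3 ==> m == -4).
Before the if: ((!(b > -8)) ==> ((!(u == 5)) && (2*u != 3 ==> m == -4))) && (b > -8 ==> ((!(u == 5)) && (2*u != 3 ==> m == -4)))
Before b := m + c: ((!(c + m > -8)) ==> ((!(u == 5)) && (2*u != 3 ==> m == -4))) && (c + m > -8 ==> ((!(u == 5)) && (2*u != 3 ==> m == -4)))
The weakest precondition is ((!(c + m > -8)) ==> ((!(u == 5)) && (2*u != 3 ==> m == -4))) && (c + m > -8 ==> ((!(u == 5)) && (2*u != 3 ==> m == -4))).
Check whether ((!(c + m > -8)) ==> m == -4) && (c + m > -8 ==> m == -4) && u == -5 implies it.
Every state satisfying the precondition satisfies the weakest precondition: the implication holds.
Answer: valid


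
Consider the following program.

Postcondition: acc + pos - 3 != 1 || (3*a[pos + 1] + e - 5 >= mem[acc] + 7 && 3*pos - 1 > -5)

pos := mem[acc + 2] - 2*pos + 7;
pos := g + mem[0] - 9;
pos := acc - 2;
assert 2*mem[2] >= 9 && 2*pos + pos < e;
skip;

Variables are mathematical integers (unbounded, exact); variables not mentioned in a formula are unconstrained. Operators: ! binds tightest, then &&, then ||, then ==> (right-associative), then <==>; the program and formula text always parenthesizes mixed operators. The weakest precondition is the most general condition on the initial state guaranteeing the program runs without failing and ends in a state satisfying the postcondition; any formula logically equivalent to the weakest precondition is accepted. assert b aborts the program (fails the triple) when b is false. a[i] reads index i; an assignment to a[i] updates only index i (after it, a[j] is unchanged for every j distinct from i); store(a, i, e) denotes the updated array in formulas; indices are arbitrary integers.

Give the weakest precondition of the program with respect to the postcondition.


Working backward. After the program, the postcondition acc + pos - 3 != 1 || (3*a[pos + 1] + e - 5 >= mem[acc] + 7 && 3*pos - 1 > -5) must hold; in canonical form it is acc + pos != 4 || (3*a[pos + 1] + e >= mem[acc] + 12 && 3*pos > -4).
Before skip: acc + pos != 4 || (3*a[pos + 1] + e >= mem[acc] + 12 && 3*pos > -4)
Before assert 2*mem[2] >= 9 && 2*pos + pos < e: 2*mem[2] >= 9 && 3*pos < e && (acc + pos != 4 || (3*a[pos + 1] + e >= mem[acc] + 12 && 3*pos > -4))
Before pos := acc - 2: 2*mem[2] >= 9 && 3*acc < e + 6 && (2*acc != 6 || (3*a[acc - 1] + e >= mem[acc] + 12 && 3*acc > 2))
Before pos := g + mem[0] - 9: 2*mem[2] >= 9 && 3*acc < e + 6 && (2*acc != 6 || (3*a[acc - 1] + e >= mem[acc] + 12 && 3*acc > 2))
Before pos := mem[acc + 2] - 2*pos + 7: 2*mem[2] >= 9 && 3*acc < e + 6 && (2*acc != 6 || (3*a[acc - 1] + e >= mem[acc] + 12 && 3*acc > 2))
Answer: WP = 2*mem[2] >= 9 && 3*acc < e + 6 && (2*acc != 6 || (3*a[acc - 1] + e >= mem[acc] + 12 && 3*acc > 2))


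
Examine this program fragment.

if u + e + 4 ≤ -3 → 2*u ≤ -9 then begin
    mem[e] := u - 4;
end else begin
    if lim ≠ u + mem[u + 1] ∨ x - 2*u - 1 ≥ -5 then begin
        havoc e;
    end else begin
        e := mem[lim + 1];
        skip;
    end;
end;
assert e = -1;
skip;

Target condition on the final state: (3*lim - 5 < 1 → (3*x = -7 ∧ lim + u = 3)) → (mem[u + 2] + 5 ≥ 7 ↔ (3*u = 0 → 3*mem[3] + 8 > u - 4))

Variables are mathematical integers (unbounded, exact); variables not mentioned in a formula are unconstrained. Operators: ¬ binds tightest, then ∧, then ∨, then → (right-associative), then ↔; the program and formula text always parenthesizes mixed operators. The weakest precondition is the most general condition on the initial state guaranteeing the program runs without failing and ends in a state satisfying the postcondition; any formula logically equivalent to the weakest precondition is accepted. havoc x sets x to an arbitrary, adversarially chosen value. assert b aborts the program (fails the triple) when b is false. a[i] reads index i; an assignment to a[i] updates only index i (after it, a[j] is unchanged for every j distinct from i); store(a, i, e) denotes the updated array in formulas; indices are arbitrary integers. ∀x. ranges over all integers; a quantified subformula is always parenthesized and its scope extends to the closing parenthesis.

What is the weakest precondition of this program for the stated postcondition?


Working backward. After the program, the postcondition (3*lim - 5 < 1 → (3*x = -7 ∧ lim + u = 3)) → (mem[u + 2] + 5 ≥ 7 ↔ (3*u = 0 → 3*mem[3] + 8 > u - 4)) must hold; in canonical form it is (3*lim < 6 → (3*x = -7 ∧ lim + u = 3)) → (mem[u + 2] ≥ 2 ↔ (3*u = 0 → 3*mem[3] > u - 12)).
Before skip: (3*lim < 6 → (3*x = -7 ∧ lim + u = 3)) → (mem[u + 2] ≥ 2 ↔ (3*u = 0 → 3*mem[3] > u - 12))
Before assert e = -1: e = -1 ∧ ((3*lim < 6 → (3*x = -7 ∧ lim + u = 3)) → (mem[u + 2] ≥ 2 ↔ (3*u = 0 → 3*mem[3] > u - 12)))
Then branch requires e = -1 ∧ ((3*lim < 6 → (3*x = -7 ∧ lim + u = 3)) → (store(mem, e, u - 4)[u + 2] ≥ 2 ↔ (3*u = 0 → 3*store(mem, e, u - 4)[3] > u - 12))); else branch requires ((lim ≠ mem[u + 1] + u ∨ x ≥ 2*u - 4) → (∀e_1. (e_1 = -1 ∧ ((3*lim < 6 → (3*x = -7 ∧ lim + u = 3)) → (mem[u + 2] ≥ 2 ↔ (3*u = 0 → 3*mem[3] > u - 12)))))) ∧ ((¬(lim ≠ mem[u + 1] + u ∨ x ≥ 2*u - 4)) → (mem[lim + 1] = -1 ∧ ((3*lim < 6 → (3*x = -7 ∧ lim + u = 3)) → (mem[u + 2] ≥ 2 ↔ (3*u = 0 → 3*mem[3] > u - 12))))).
Before the if: ((e + u ≤ -7 → 2*u ≤ -9) → (e = -1 ∧ ((3*lim < 6 → (3*x = -7 ∧ lim + u = 3)) → (store(mem, e, u - 4)[u + 2] ≥ 2 ↔ (3*u = 0 → 3*store(mem, e, u - 4)[3] > u - 12))))) ∧ ((¬(e + u ≤ -7 → 2*u ≤ -9)) → (((lim ≠ mem[u + 1] + u ∨ x ≥ 2*u - 4) → (∀e_1. (e_1 = -1 ∧ ((3*lim < 6 → (3*x = -7 ∧ lim + u = 3)) → (mem[u + 2] ≥ 2 ↔ (3*u = 0 → 3*mem[3] > u - 12)))))) ∧ ((¬(lim ≠ mem[u + 1] + u ∨ x ≥ 2*u - 4)) → (mem[lim + 1] = -1 ∧ ((3*lim < 6 → (3*x = -7 ∧ lim + u = 3)) → (mem[u + 2] ≥ 2 ↔ (3*u = 0 → 3*mem[3] > u - 12)))))))
Answer: WP = ((e + u ≤ -7 → 2*u ≤ -9) → (e = -1 ∧ ((3*lim < 6 → (3*x = -7 ∧ lim + u = 3)) → (store(mem, e, u - 4)[u + 2] ≥ 2 ↔ (3*u = 0 → 3*store(mem, e, u - 4)[3] > u - 12))))) ∧ ((¬(e + u ≤ -7 → 2*u ≤ -9)) → (((lim ≠ mem[u + 1] + u ∨ x ≥ 2*u - 4) → (∀e_1. (e_1 = -1 ∧ ((3*lim < 6 → (3*x = -7 ∧ lim + u = 3)) → (mem[u + 2] ≥ 2 ↔ (3*u = 0 → 3*mem[3] > u - 12)))))) ∧ ((¬(lim ≠ mem[u + 1] + u ∨ x ≥ 2*u - 4)) → (mem[lim + 1] = -1 ∧ ((3*lim < 6 → (3*x = -7 ∧ lim + u = 3)) → (mem[u + 2] ≥ 2 ↔ (3*u = 0 → 3*mem[3] > u - 12)))))))


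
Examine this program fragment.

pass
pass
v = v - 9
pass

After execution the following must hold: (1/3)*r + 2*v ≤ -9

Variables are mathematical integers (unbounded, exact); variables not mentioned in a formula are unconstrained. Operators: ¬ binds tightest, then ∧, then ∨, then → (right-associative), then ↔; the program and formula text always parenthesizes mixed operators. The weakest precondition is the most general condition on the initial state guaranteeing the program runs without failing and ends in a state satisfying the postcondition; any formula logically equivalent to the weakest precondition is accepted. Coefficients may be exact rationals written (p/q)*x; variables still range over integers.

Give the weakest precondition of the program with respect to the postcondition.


Working backward. After the program, (1/3)*r + 2*v ≤ -9 must hold.
Before skip: (1/3)*r + 2*v ≤ -9
Before v := v - 9: (1/3)*r + 2*v ≤ 9
Before skip: (1/3)*r + 2*v ≤ 9
Before skip: (1/3)*r + 2*v ≤ 9
Answer: WP = (1/3)*r + 2*v ≤ 9


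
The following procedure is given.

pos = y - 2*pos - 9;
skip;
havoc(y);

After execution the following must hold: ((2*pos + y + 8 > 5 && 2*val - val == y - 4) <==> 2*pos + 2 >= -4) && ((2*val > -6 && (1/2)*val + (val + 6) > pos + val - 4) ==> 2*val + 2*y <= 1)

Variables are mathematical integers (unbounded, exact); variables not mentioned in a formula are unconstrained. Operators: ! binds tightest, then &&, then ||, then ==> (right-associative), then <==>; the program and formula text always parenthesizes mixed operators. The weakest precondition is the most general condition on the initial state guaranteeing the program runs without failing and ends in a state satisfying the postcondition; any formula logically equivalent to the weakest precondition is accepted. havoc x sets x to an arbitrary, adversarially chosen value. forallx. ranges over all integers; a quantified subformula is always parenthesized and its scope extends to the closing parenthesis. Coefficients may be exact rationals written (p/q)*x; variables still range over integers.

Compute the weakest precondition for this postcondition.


Working backward. After the program, the postcondition ((2*pos + y + 8 > 5 && 2*val - val == y - 4) <==> 2*pos + 2 >= -4) && ((2*val > -6 && (1/2)*val + (val + 6) > pos + val - 4) ==> 2*val + 2*y <= 1) must hold; in canonical form it is ((2*pos + y > -3 && val == y - 4) <==> 2*pos >= -6) && ((2*val > -6 && (1/2)*val > pos - 10) ==> 2*val + 2*y <= 1).
Before havoc y: forall y_1. (((2*pos + y_1 > -3 && val == y_1 - 4) <==> 2*pos >= -6) && ((2*val > -6 && (1/2)*val > pos - 10) ==> 2*val + 2*y_1 <= 1))
Before skip: forall y_1. (((2*pos + y_1 > -3 && val == y_1 - 4) <==> 2*pos >= -6) && ((2*val > -6 && (1/2)*val > pos - 10) ==> 2*val + 2*y_1 <= 1))
Before pos := y - 2*pos - 9: forall y_1. (((2*y + y_1 > 4*pos + 15 && val == y_1 - 4) <==> 2*y >= 4*pos + 12) && ((2*val > -6 && 2*pos + (1/2)*val > y - 19) ==> 2*val + 2*y_1 <= 1))
Answer: WP = forall y_1. (((2*y + y_1 > 4*pos + 15 && val == y_1 - 4) <==> 2*y >= 4*pos + 12) && ((2*val > -6 && 2*pos + (1/2)*val > y - 19) ==> 2*val + 2*y_1 <= 1))


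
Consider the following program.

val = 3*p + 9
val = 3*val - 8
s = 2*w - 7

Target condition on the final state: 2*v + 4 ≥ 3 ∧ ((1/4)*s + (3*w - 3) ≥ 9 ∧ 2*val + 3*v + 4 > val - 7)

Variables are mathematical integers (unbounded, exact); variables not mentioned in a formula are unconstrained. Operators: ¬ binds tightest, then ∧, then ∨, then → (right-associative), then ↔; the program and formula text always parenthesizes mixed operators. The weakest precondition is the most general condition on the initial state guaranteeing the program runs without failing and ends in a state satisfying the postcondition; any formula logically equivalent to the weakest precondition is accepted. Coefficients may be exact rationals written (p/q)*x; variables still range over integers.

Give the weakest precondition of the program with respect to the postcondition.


Working backward. After the program, the postcondition 2*v + 4 ≥ 3 ∧ ((1/4)*s + (3*w - 3) ≥ 9 ∧ 2*val + 3*v + 4 > val - 7) must hold; in canonical form it is 2*v ≥ -1 ∧ (1/4)*s + 3*w ≥ 12 ∧ 3*v + val > -11.
Before s := 2*w - 7: 2*v ≥ -1 ∧ (7/2)*w ≥ 55/4 ∧ 3*v + val > -11
Before val := 3*val - 8: 2*v ≥ -1 ∧ (7/2)*w ≥ 55/4 ∧ 3*v + 3*val > -3
Before val := 3*p + 9: 2*v ≥ -1 ∧ (7/2)*w ≥ 55/4 ∧ 9*p + 3*v > -30
Answer: WP = 2*v ≥ -1 ∧ (7/2)*w ≥ 55/4 ∧ 9*p + 3*v > -30


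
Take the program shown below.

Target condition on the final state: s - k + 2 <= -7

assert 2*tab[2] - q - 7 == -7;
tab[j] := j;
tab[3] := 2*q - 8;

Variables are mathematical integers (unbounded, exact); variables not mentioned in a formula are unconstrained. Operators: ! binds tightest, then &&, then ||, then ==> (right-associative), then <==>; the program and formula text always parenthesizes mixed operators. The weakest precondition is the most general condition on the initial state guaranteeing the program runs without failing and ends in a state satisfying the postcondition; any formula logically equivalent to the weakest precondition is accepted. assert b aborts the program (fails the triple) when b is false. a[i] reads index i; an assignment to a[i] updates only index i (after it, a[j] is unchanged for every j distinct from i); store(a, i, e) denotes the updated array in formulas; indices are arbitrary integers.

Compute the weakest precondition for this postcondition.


Working backward. After the program, the postcondition s - k + 2 <= -7 must hold; in canonical form it is s <= k - 9.
Before tab[3] := 2*q - 8: s <= k - 9
Before tab[j] := j: s <= k - 9
Before assert 2*tab[2] - q - 7 == -7: 2*tab[2] == q && s <= k - 9
Answer: WP = 2*tab[2] == q && s <= k - 9


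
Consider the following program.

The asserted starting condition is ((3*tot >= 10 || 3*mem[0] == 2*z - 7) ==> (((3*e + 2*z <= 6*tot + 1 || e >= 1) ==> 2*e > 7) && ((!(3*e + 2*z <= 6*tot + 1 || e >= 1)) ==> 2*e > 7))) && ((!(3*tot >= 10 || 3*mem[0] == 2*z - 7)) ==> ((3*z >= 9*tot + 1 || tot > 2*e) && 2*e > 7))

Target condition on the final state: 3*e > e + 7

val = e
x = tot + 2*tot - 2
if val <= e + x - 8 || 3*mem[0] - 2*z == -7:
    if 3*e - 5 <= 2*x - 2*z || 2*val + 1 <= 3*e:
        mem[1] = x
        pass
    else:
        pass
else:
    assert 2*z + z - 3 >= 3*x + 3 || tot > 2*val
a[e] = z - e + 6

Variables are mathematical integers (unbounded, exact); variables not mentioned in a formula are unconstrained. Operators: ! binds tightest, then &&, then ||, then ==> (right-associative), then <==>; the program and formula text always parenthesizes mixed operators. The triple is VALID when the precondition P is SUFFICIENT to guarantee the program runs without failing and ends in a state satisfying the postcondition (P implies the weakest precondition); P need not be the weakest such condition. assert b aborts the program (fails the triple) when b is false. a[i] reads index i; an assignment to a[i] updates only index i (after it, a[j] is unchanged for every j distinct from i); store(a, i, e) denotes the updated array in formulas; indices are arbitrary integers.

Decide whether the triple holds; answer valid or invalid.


Working backward. After the program, the postcondition 3*e > e + 7 must hold; in canonical form it is 2*e > 7.
Before a[e] := z - e + 6: 2*e > 7
Then branch requires ((3*e + 2*z <= 2*x + 5 || 2*val <= 3*e - 1) ==> 2*e > 7) && ((!(3*e + 2*z <= 2*x + 5 || 2*val <= 3*e - 1)) ==> 2*e > 7); else branch requires (3*z >= 3*x + 6 || tot > 2*val) && 2*e > 7.
Before the if: ((val <= e + x - 8 || 3*mem[0] == 2*z - 7) ==> (((3*e + 2*z <= 2*x + 5 || 2*val <= 3*e - 1) ==> 2*e > 7) && ((!(3*e + 2*z <= 2*x + 5 || 2*val <= 3*e - 1)) ==> 2*e > 7))) && ((!(val <= e + x - 8 || 3*mem[0] == 2*z - 7)) ==> ((3*z >= 3*x + 6 || tot > 2*val) && 2*e > 7))
Before x := tot + 2*tot - 2: ((val <= e + 3*tot - 10 || 3*mem[0] == 2*z - 7) ==> (((3*e + 2*z <= 6*tot + 1 || 2*val <= 3*e - 1) ==> 2*e > 7) && ((!(3*e + 2*z <= 6*tot + 1 || 2*val <= 3*e - 1)) ==> 2*e > 7))) && ((!(val <= e + 3*tot - 10 || 3*mem[0] == 2*z - 7)) ==> ((3*z >= 9*tot || tot > 2*val) && 2*e > 7))
Before val := e: ((3*tot >= 10 || 3*mem[0] == 2*z - 7) ==> (((3*e + 2*z <= 6*tot + 1 || e >= 1) ==> 2*e > 7) && ((!(3*e + 2*z <= 6*tot + 1 || e >= 1)) ==> 2*e > 7))) && ((!(3*tot >= 10 || 3*mem[0] == 2*z - 7)) ==> ((3*z >= 9*tot || tot > 2*e) && 2*e > 7))
The weakest precondition is ((3*tot >= 10 || 3*mem[0] == 2*z - 7) ==> (((3*e + 2*z <= 6*tot + 1 || e >= 1) ==> 2*e > 7) && ((!(3*e + 2*z <= 6*tot + 1 || e >= 1)) ==> 2*e > 7))) && ((!(3*tot >= 10 || 3*mem[0] == 2*z - 7)) ==> ((3*z >= 9*tot || tot > 2*e) && 2*e > 7)).
Check whether ((3*tot >= 10 || 3*mem[0] == 2*z - 7) ==> (((3*e + 2*z <= 6*tot + 1 || e >= 1) ==> 2*e > 7) && ((!(3*e + 2*z <= 6*tot + 1 || e >= 1)) ==> 2*e > 7))) && ((!(3*tot >= 10 || 3*mem[0] == 2*z - 7)) ==> ((3*z >= 9*tot + 1 || tot > 2*e) && 2*e > 7)) implies it.
Every state satisfying the precondition satisfies the weakest precondition: the implication holds.
Answer: valid


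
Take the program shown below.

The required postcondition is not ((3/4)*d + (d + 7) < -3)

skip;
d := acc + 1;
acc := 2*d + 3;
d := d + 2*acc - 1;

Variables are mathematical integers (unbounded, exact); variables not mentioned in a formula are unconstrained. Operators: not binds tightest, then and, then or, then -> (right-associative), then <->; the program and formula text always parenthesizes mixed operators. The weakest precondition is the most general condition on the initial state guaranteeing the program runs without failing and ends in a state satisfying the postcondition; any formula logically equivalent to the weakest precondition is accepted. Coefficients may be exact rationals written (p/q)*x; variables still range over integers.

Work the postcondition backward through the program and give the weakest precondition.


Working backward. After the program, the postcondition not ((3/4)*d + (d + 7) < -3) must hold; in canonical form it is not ((7/4)*d < -10).
Before d := d + 2*acc - 1: not ((7/2)*acc + (7/4)*d < -33/4)
Before acc := 2*d + 3: not ((35/4)*d < -75/4)
Before d := acc + 1: not ((35/4)*acc < -55/2)
Before skip: not ((35/4)*acc < -55/2)
Answer: WP = not ((35/4)*acc < -55/2)


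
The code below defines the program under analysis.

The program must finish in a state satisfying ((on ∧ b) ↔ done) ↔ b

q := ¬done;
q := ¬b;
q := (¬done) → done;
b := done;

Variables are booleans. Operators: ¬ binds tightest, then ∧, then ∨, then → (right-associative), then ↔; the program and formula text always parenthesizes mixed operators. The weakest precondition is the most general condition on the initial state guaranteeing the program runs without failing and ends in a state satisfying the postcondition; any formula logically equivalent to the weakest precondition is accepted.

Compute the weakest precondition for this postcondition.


Working backward. After the program, ((on ∧ b) ↔ done) ↔ b must hold.
Before b := done: ((on ∧ done) ↔ done) ↔ done
Before q := (¬done) → done: ((on ∧ done) ↔ done) ↔ done
Before q := ¬b: ((on ∧ done) ↔ done) ↔ done
Before q := ¬done: ((on ∧ done) ↔ done) ↔ done
Answer: WP = ((on ∧ done) ↔ done) ↔ done


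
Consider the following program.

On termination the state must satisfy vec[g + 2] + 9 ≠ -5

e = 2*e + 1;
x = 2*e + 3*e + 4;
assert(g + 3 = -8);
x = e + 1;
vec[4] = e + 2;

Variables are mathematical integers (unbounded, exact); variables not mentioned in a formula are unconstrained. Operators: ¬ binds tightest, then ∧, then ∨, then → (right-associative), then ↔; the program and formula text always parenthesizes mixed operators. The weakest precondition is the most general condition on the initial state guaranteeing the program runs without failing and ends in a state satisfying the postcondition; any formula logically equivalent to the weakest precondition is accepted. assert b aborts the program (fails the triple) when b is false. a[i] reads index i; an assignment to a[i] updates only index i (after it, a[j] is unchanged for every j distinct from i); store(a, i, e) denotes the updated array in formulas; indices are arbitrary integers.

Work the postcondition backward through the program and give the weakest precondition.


Working backward. After the program, the postcondition vec[g + 2] + 9 ≠ -5 must hold; in canonical form it is vec[g + 2] ≠ -14.
Before vec[4] := e + 2: store(vec, 4, e + 2)[g + 2] ≠ -14
Before x := e + 1: store(vec, 4, e + 2)[g + 2] ≠ -14
Before assert g + 3 = -8: g = -11 ∧ store(vec, 4, e + 2)[g + 2] ≠ -14
Before x := 2*e + 3*e + 4: g = -11 ∧ store(vec, 4, e + 2)[g + 2] ≠ -14
Before e := 2*e + 1: g = -11 ∧ store(vec, 4, 2*e + 3)[g + 2] ≠ -14
Answer: WP = g = -11 ∧ store(vec, 4, 2*e + 3)[g + 2] ≠ -14


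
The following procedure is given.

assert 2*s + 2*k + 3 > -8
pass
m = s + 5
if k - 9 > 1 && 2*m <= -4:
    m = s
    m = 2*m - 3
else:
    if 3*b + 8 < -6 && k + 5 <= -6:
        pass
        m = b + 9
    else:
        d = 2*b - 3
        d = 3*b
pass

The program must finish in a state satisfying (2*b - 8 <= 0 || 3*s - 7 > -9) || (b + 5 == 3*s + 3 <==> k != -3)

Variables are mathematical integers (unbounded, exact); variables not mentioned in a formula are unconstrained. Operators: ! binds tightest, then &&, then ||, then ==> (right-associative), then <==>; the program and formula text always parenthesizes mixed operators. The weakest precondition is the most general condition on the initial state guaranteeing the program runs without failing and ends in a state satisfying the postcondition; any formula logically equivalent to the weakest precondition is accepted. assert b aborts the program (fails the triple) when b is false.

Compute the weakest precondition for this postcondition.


Working backward. After the program, the postcondition (2*b - 8 <= 0 || 3*s - 7 > -9) || (b + 5 == 3*s + 3 <==> k != -3) must hold; in canonical form it is 2*b <= 8 || 3*s > -2 || (b == 3*s - 2 <==> k != -3).
Before skip: 2*b <= 8 || 3*s > -2 || (b == 3*s - 2 <==> k != -3)
Then branch requires 2*b <= 8 || 3*s > -2 || (b == 3*s - 2 <==> k != -3); else branch requires ((3*b < -14 && k <= -11) ==> (2*b <= 8 || 3*s > -2 || (b == 3*s - 2 <==> k != -3))) && ((!(3*b < -14 && k <= -11)) ==> (2*b <= 8 || 3*s > -2 || (b == 3*s - 2 <==> k != -3))).
Before the if: ((k > 10 && 2*m <= -4) ==> (2*b <= 8 || 3*s > -2 || (b == 3*s - 2 <==> k != -3))) && ((!(k > 10 && 2*m <= -4)) ==> (((3*b < -14 && k <= -11) ==> (2*b <= 8 || 3*s > -2 || (b == 3*s - 2 <==> k != -3))) && ((!(3*b < -14 && k <= -11)) ==> (2*b <= 8 || 3*s > -2 || (b == 3*s - 2 <==> k != -3)))))
Before m := s + 5: ((k > 10 && 2*s <= -14) ==> (2*b <= 8 || 3*s > -2 || (b == 3*s - 2 <==> k != -3))) && ((!(k > 10 && 2*s <= -14)) ==> (((3*b < -14 && k <= -11) ==> (2*b <= 8 || 3*s > -2 || (b == 3*s - 2 <==> k != -3))) && ((!(3*b < -14 && k <= -11)) ==> (2*b <= 8 || 3*s > -2 || (b == 3*s - 2 <==> k != -3)))))
Before skip: ((k > 10 && 2*s <= -14) ==> (2*b <= 8 || 3*s > -2 || (b == 3*s - 2 <==> k != -3))) && ((!(k > 10 && 2*s <= -14)) ==> (((3*b < -14 && k <= -11) ==> (2*b <= 8 || 3*s > -2 || (b == 3*s - 2 <==> k != -3))) && ((!(3*b < -14 && k <= -11)) ==> (2*b <= 8 || 3*s > -2 || (b == 3*s - 2 <==> k != -3)))))
Before assert 2*s + 2*k + 3 > -8: 2*k + 2*s > -11 && ((k > 10 && 2*s <= -14) ==> (2*b <= 8 || 3*s > -2 || (b == 3*s - 2 <==> k != -3))) && ((!(k > 10 && 2*s <= -14)) ==> (((3*b < -14 && k <= -11) ==> (2*b <= 8 || 3*s > -2 || (b == 3*s - 2 <==> k != -3))) && ((!(3*b < -14 && k <= -11)) ==> (2*b <= 8 || 3*s > -2 || (b == 3*s - 2 <==> k != -3)))))
Answer: WP = 2*k + 2*s > -11 && ((k > 10 && 2*s <= -14) ==> (2*b <= 8 || 3*s > -2 || (b == 3*s - 2 <==> k != -3))) && ((!(k > 10 && 2*s <= -14)) ==> (((3*b < -14 && k <= -11) ==> (2*b <= 8 || 3*s > -2 || (b == 3*s - 2 <==> k != -3))) && ((!(3*b < -14 && k <= -11)) ==> (2*b <= 8 || 3*s > -2 || (b == 3*s - 2 <==> k != -3)))))


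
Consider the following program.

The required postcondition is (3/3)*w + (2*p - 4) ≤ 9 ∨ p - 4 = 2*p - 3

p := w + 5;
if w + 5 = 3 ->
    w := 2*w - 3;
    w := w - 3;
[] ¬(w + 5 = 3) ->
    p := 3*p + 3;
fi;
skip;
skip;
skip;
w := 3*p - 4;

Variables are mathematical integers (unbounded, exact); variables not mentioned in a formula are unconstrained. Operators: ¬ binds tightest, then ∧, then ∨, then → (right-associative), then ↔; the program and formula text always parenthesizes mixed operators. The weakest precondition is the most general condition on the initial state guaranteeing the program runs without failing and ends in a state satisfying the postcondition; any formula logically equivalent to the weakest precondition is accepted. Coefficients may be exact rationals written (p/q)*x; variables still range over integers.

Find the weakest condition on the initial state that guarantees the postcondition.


Working backward. After the program, the postcondition (3/3)*w + (2*p - 4) ≤ 9 ∨ p - 4 = 2*p - 3 must hold; in canonical form it is 2*p + w ≤ 13 ∨ p = -1.
Before w := 3*p - 4: 5*p ≤ 17 ∨ p = -1
Before skip: 5*p ≤ 17 ∨ p = -1
Before skip: 5*p ≤ 17 ∨ p = -1
Before skip: 5*p ≤ 17 ∨ p = -1
Then branch requires 5*p ≤ 17 ∨ p = -1; else branch requires 15*p ≤ 2 ∨ 3*p = -4.
Before the if: (w = -2 → (5*p ≤ 17 ∨ p = -1)) ∧ ((¬(w = -2)) → (15*p ≤ 2 ∨ 3*p = -4))
Before p := w + 5: (w = -2 → (5*w ≤ -8 ∨ w = -6)) ∧ ((¬(w = -2)) → (15*w ≤ -73 ∨ 3*w = -19))
Answer: WP = (w = -2 → (5*w ≤ -8 ∨ w = -6)) ∧ ((¬(w = -2)) → (15*w ≤ -73 ∨ 3*w = -19))


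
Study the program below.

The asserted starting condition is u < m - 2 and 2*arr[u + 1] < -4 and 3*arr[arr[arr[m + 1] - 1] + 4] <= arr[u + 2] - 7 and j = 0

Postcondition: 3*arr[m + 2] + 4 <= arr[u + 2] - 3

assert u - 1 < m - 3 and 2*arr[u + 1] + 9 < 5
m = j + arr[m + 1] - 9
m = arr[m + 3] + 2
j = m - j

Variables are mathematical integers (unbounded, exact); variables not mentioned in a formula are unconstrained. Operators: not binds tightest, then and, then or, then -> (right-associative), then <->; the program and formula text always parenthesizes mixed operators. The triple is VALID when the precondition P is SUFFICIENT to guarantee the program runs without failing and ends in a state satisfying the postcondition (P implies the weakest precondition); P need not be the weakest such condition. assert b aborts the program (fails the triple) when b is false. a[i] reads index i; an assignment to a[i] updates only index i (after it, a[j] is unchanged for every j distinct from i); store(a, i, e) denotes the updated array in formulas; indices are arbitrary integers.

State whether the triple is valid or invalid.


Working backward. After the program, the postcondition 3*arr[m + 2] + 4 <= arr[u + 2] - 3 must hold; in canonical form it is 3*arr[m + 2] <= arr[u + 2] - 7.
Before j := m - j: 3*arr[m + 2] <= arr[u + 2] - 7
Before m := arr[m + 3] + 2: 3*arr[arr[m + 3] + 4] <= arr[u + 2] - 7
Before m := j + arr[m + 1] - 9: 3*arr[arr[arr[m + 1] + j - 6] + 4] <= arr[u + 2] - 7
Before assert u - 1 < m - 3 and 2*arr[u + 1] + 9 < 5: u < m - 2 and 2*arr[u + 1] < -4 and 3*arr[arr[arr[m + 1] + j - 6] + 4] <= arr[u + 2] - 7
The weakest precondition is u < m - 2 and 2*arr[u + 1] < -4 and 3*arr[arr[arr[m + 1] + j - 6] + 4] <= arr[u + 2] - 7.
Check whether u < m - 2 and 2*arr[u + 1] < -4 and 3*arr[arr[arr[m + 1] - 1] + 4] <= arr[u + 2] - 7 and j = 0 implies it.
Countermodel: at the initial state arr = {[-6] = 15521, [-1] = 15215, [1] = -3, [2] = -21122, [4] = 0, [15219] = -7043, [15525] = 6516, elsewhere -21122}, j = 0, m = 3, u = 0, the precondition holds but the weakest precondition fails.
Answer: invalid
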